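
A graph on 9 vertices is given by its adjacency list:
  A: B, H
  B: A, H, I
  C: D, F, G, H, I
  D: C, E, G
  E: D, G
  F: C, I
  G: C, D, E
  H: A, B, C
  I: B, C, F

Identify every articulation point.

Removing C increases the component count from 1 to 2, so C is a cut vertex.
By contrast removing H leaves 1 component; it is not a cut vertex. No other vertex is a cut vertex either.

C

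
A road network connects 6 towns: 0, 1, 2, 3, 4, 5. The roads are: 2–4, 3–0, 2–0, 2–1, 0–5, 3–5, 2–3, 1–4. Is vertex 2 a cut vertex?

Deleting 2 raises the number of components from 1 to 2, so 2 is a cut vertex.

Yes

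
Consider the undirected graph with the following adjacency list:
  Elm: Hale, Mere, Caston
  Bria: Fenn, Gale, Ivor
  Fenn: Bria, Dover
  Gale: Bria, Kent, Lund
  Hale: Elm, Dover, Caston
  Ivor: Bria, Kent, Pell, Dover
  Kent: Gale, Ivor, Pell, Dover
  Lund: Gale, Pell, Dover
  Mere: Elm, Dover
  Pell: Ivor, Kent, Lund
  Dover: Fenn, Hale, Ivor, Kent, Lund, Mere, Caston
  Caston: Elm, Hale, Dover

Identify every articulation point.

Removing Dover increases the component count from 1 to 2, so Dover is a cut vertex.
By contrast removing Kent leaves 1 component; it is not a cut vertex. No other vertex is a cut vertex either.

Dover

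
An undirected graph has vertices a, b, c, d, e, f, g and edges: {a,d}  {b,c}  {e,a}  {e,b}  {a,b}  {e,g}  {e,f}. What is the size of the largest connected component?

7

Starting from a we can reach a, b, c, d, e, f, g. That is one component of size 7.
The largest has 7 vertices.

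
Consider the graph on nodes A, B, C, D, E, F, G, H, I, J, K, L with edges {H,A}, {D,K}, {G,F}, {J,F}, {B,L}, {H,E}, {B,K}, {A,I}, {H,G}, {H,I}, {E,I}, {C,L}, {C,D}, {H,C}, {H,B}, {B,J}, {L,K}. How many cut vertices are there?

1

Removing H increases the component count from 1 to 2, so H is a cut vertex.
By contrast removing J leaves 1 component; it is not a cut vertex. No other vertex is a cut vertex either.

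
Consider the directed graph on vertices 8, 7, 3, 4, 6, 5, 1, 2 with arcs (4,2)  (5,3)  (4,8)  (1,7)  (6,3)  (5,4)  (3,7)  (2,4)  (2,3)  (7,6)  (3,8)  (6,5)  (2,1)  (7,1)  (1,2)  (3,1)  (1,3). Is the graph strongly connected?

No

There is no directed path from 8 to 4, so the graph is not strongly connected.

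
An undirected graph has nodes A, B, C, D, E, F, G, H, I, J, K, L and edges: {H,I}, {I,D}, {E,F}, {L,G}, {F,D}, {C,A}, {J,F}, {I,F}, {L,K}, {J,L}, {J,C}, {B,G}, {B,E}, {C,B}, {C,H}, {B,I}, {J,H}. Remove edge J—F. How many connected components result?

1

J and F are still connected via J-H-I-F, so the component count stays at 1.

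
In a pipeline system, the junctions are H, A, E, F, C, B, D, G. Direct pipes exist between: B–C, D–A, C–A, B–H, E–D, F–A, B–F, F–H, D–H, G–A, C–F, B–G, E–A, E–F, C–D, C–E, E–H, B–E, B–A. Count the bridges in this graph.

0

The edges on the cycle B-C-F-E-B are not bridges since each lies on that cycle.
Every edge lies on some cycle, so there are no bridges.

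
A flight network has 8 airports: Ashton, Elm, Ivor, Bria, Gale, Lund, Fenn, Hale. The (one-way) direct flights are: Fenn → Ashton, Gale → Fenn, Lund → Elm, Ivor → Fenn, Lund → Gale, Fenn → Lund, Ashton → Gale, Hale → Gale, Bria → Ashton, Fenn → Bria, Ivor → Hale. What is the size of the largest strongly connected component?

{Bria, Fenn, Gale, Lund, Ashton} are all mutually reachable — one SCC of size 5.
{Elm} is an SCC by itself.
{Ivor} is an SCC by itself.
{Hale} is an SCC by itself.
The largest has 5 vertices.

5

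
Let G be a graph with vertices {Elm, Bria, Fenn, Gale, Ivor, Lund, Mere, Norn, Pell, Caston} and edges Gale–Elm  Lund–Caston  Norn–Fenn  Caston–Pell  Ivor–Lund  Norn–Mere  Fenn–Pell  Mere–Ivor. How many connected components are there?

3

Bria is isolated — a component by itself.
Starting from Elm we can reach Elm, Gale. That is one component of size 2.
Starting from Fenn we can reach Fenn, Ivor, Lund, Mere, Norn, Pell, Caston. That is one component of size 7.
Total: 3 components.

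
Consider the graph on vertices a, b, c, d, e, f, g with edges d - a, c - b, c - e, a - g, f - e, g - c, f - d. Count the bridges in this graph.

1

The edges on the cycle f-d-a-g-c-e-f are not bridges since each lies on that cycle.
But removing c - b disconnects c from b — this is a bridge.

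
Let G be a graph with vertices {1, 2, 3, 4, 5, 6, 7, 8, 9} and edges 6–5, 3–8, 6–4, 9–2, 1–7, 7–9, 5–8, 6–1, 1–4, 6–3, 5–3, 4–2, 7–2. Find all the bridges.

The edges on the cycle 7-9-2-7 are not bridges since each lies on that cycle.
Every edge lies on some cycle, so there are no bridges.

none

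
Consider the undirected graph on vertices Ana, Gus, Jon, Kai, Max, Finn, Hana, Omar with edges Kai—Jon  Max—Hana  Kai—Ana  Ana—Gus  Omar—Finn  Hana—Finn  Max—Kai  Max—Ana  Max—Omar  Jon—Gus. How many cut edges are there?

0

The edges on the cycle Max-Hana-Finn-Omar-Max are not bridges since each lies on that cycle.
Every edge lies on some cycle, so there are no bridges.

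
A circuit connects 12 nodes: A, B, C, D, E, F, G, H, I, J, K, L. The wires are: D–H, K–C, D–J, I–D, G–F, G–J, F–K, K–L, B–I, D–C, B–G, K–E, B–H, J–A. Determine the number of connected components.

1

Starting from A we can reach A, B, C, D, E, F, G, H, I, J, K, L. That is one component of size 12.
Total: 1 component.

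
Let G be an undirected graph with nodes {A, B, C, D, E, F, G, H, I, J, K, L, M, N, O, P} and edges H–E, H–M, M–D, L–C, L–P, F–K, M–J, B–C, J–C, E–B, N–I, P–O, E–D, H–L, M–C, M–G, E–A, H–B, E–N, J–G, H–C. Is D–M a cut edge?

No

After removing D–M, the path D-E-H-M still connects them, so the edge is not a bridge.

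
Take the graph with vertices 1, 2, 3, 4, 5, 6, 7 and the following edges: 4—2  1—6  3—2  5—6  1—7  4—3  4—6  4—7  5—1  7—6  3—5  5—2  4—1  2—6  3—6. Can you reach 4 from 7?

Yes

From 7 we can reach 1, 2, 3, 4, 5, 6, 7, which includes 4.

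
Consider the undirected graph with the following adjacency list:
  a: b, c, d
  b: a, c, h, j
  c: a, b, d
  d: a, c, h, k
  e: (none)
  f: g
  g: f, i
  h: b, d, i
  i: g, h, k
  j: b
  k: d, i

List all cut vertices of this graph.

b, g, i

Removing b increases the component count from 2 to 3, so b is a cut vertex.
Removing g increases the component count from 2 to 3, so g is a cut vertex.
Removing i increases the component count from 2 to 3, so i is a cut vertex.
By contrast removing f leaves 2 components; it is not a cut vertex. No other vertex is a cut vertex either.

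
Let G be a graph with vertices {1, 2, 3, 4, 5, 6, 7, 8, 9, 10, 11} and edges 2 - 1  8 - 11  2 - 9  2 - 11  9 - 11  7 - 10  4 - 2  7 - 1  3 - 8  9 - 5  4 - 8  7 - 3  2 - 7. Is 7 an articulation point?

Yes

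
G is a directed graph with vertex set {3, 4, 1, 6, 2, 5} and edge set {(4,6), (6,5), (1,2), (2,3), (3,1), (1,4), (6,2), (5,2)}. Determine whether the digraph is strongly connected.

Yes

From 6 we can reach every vertex (1, 2, 3, 4, 5, 6), and every vertex can reach 6 (1, 2, 3, 4, 5, 6). So the whole graph is one strongly connected component.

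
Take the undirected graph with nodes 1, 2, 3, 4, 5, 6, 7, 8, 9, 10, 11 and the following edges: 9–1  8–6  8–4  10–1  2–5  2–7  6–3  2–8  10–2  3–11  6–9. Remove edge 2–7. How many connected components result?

2

Before removal there is 1 component.
2–7 is a bridge — removing it separates 2's side from 7's side.
After removal: 2 components.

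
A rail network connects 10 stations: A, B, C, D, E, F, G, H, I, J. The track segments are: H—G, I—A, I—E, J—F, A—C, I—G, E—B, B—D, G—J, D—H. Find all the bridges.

The edges on the cycle I-E-B-D-H-G-I are not bridges since each lies on that cycle.
But removing C—A disconnects C from A; removing I—A disconnects I from A; removing G—J disconnects G from J; removing F—J disconnects F from J — these are bridges.

A-C, A-I, F-J, G-J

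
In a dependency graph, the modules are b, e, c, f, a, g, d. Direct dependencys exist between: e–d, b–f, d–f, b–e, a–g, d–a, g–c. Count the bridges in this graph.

3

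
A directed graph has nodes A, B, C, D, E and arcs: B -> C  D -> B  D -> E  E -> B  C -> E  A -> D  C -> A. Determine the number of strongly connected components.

{A, B, C, D, E} are all mutually reachable — one SCC of size 5.
That gives 1 strongly connected component.

1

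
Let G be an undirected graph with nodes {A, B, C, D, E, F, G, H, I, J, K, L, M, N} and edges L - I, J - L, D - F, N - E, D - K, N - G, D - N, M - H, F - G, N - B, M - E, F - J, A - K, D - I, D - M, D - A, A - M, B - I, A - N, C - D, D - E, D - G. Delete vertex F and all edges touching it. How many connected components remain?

1

With F gone, the remaining components are: {A, B, C, D, E, G, H, I, J, K, L, M, N}.
That is 1 component.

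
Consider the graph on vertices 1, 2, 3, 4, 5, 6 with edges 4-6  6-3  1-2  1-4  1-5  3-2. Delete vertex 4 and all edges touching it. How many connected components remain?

1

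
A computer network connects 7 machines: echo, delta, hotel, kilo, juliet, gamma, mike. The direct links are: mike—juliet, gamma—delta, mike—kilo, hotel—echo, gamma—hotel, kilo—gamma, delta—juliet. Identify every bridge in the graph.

echo-hotel, gamma-hotel

The edges on the cycle mike-kilo-gamma-delta-juliet-mike are not bridges since each lies on that cycle.
But removing hotel—echo disconnects hotel from echo; removing gamma—hotel disconnects gamma from hotel — these are bridges.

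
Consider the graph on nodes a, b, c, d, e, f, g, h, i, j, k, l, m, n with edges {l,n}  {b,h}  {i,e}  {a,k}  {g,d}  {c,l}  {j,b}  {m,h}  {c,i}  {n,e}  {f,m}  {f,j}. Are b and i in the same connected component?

No

The component containing b is {b, f, h, j, m}, and i is not in it.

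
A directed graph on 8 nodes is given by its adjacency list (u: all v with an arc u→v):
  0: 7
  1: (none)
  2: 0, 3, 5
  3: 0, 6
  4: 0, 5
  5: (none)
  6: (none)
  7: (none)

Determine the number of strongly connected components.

8

{1} is an SCC by itself.
{2} is an SCC by itself.
{3} is an SCC by itself.
{7} is an SCC by itself.
{6} is an SCC by itself.
(and 3 more singleton SCCs)
That gives 8 strongly connected components.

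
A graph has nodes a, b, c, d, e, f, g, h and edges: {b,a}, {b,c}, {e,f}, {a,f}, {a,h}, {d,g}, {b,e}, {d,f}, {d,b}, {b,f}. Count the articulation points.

3

Removing a increases the component count from 1 to 2, so a is a cut vertex.
Removing b increases the component count from 1 to 2, so b is a cut vertex.
Removing d increases the component count from 1 to 2, so d is a cut vertex.
By contrast removing e leaves 1 component; it is not a cut vertex. No other vertex is a cut vertex either.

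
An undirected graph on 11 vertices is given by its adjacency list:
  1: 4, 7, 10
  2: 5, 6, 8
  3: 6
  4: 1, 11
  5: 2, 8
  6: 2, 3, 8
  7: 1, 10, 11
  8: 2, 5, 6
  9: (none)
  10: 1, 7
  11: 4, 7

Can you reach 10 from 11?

Yes

From 11 we can reach 1, 4, 7, 10, 11, which includes 10.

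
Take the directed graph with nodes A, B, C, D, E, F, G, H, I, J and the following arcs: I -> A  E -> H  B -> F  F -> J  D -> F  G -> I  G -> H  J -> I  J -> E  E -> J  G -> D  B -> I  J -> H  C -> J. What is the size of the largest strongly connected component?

{E, J} are all mutually reachable — one SCC of size 2.
{C} is an SCC by itself.
{D} is an SCC by itself.
{G} is an SCC by itself.
{I} is an SCC by itself.
(and 4 more singleton SCCs)
The largest has 2 vertices.

2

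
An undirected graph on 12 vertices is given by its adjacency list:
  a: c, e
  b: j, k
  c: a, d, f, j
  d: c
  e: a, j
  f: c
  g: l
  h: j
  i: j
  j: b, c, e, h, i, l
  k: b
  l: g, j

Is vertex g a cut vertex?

Deleting g leaves 1 component (was 1), so g is not a cut vertex.

No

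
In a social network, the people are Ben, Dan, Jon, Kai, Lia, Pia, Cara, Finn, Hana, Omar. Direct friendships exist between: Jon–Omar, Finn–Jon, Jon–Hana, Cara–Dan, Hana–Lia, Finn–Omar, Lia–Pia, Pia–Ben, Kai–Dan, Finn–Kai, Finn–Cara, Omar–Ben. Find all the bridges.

The edges on the cycle Finn-Jon-Hana-Lia-Pia-Ben-Omar-Finn are not bridges since each lies on that cycle.
Every edge lies on some cycle, so there are no bridges.

none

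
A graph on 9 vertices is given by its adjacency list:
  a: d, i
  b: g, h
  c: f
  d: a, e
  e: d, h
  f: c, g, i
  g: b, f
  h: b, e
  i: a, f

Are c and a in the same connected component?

Yes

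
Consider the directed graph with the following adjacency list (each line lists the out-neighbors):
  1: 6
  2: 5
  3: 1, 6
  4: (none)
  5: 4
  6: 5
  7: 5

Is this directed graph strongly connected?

There is no directed path from 3 to 7, so the graph is not strongly connected.

No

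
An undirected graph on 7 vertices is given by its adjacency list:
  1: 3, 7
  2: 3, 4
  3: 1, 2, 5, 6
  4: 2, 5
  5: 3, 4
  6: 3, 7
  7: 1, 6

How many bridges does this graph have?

0

The edges on the cycle 3-1-7-6-3 are not bridges since each lies on that cycle.
Every edge lies on some cycle, so there are no bridges.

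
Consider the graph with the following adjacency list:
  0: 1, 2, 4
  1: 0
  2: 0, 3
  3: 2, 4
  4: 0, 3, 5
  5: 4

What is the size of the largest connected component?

6

Starting from 0 we can reach 0, 1, 2, 3, 4, 5. That is one component of size 6.
The largest has 6 vertices.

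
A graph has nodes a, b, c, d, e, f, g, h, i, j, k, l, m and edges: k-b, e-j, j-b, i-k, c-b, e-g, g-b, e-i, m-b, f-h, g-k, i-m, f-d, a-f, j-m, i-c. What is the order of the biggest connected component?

8

l is isolated — a component by itself.
Starting from a we can reach a, d, f, h. That is one component of size 4.
Starting from b we can reach b, c, e, g, i, j, k, m. That is one component of size 8.
The largest has 8 vertices.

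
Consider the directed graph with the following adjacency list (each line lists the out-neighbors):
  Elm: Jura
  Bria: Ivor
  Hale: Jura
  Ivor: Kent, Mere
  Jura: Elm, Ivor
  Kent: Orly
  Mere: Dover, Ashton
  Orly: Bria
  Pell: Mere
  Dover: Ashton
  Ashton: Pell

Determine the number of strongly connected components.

4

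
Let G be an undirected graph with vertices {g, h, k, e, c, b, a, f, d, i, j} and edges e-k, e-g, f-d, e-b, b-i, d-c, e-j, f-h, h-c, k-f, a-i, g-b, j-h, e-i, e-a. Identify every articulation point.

e

Removing e increases the component count from 1 to 2, so e is a cut vertex.
By contrast removing c leaves 1 component; it is not a cut vertex. No other vertex is a cut vertex either.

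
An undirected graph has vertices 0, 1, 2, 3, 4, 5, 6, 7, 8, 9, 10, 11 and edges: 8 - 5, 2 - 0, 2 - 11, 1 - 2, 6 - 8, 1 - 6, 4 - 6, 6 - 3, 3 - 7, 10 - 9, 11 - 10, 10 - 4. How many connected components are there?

1

Starting from 0 we can reach 0, 1, 2, 3, 4, 5, 6, 7, 8, 9, 10, 11. That is one component of size 12.
Total: 1 component.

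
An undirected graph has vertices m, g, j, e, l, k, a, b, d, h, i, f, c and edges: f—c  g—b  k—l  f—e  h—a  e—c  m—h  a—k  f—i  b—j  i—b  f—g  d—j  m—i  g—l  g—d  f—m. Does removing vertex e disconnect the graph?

No

Deleting e leaves 1 component (was 1) (its neighbors c, f remain connected to each other), so e is not a cut vertex.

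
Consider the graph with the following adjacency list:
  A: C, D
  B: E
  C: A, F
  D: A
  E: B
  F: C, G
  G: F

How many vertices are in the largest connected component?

5

Starting from B we can reach B, E. That is one component of size 2.
Starting from A we can reach A, C, D, F, G. That is one component of size 5.
The largest has 5 vertices.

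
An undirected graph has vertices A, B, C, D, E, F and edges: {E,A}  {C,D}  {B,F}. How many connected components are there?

Starting from B we can reach B, F. That is one component of size 2.
Starting from A we can reach A, E. That is one component of size 2.
Starting from C we can reach C, D. That is one component of size 2.
Total: 3 components.

3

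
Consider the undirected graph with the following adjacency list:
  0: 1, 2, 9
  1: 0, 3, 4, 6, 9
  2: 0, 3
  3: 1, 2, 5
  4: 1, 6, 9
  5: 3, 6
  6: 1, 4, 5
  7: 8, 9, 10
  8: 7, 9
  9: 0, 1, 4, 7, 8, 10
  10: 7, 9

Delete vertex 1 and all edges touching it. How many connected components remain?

1

With 1 gone, the remaining components are: {0, 2, 3, 4, 5, 6, 7, 8, 9, 10}.
That is 1 component.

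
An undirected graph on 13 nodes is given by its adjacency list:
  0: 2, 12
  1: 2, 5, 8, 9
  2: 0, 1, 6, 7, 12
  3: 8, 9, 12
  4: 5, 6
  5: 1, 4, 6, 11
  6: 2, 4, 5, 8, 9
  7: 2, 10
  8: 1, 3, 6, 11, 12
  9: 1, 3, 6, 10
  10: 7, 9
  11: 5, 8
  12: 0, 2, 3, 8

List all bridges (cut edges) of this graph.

none

The edges on the cycle 6-2-0-12-8-6 are not bridges since each lies on that cycle.
Every edge lies on some cycle, so there are no bridges.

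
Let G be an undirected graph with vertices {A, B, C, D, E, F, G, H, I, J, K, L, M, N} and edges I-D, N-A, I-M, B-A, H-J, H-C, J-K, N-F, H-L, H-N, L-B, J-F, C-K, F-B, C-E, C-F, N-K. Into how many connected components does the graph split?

3

G is isolated — a component by itself.
Starting from D we can reach D, I, M. That is one component of size 3.
Starting from A we can reach A, B, C, E, F, H, J, K, L, N. That is one component of size 10.
Total: 3 components.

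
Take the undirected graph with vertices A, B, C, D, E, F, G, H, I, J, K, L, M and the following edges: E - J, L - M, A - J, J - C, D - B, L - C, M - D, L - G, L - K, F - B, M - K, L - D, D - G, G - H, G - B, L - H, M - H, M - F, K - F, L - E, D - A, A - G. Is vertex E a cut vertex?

Deleting E leaves 2 components (was 2), so E is not a cut vertex.

No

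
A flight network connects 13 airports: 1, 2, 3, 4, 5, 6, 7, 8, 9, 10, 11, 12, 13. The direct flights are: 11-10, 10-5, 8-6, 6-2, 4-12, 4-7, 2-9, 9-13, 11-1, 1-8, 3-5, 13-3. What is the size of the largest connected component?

Starting from 4 we can reach 4, 7, 12. That is one component of size 3.
Starting from 1 we can reach 1, 2, 3, 5, 6, 8, 9, 10, 11, 13. That is one component of size 10.
The largest has 10 vertices.

10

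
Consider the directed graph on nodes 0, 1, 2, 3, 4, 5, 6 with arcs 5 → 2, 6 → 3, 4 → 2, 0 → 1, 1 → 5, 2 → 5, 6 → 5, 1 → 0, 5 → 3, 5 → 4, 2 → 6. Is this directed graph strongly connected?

There is no directed path from 4 to 1, so the graph is not strongly connected.

No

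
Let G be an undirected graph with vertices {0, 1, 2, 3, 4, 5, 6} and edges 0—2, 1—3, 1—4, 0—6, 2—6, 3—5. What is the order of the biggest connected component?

4

Starting from 0 we can reach 0, 2, 6. That is one component of size 3.
Starting from 1 we can reach 1, 3, 4, 5. That is one component of size 4.
The largest has 4 vertices.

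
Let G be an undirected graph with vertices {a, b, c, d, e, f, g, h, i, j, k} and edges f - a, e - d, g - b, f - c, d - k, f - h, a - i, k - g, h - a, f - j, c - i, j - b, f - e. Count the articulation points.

Removing f increases the component count from 1 to 2, so f is a cut vertex.
By contrast removing b leaves 1 component; it is not a cut vertex. No other vertex is a cut vertex either.

1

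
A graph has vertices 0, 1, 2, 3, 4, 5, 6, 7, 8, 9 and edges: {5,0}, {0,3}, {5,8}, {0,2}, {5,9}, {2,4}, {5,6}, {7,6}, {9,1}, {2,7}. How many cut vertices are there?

4

Removing 0 increases the component count from 1 to 2, so 0 is a cut vertex.
Removing 2 increases the component count from 1 to 2, so 2 is a cut vertex.
Removing 5 increases the component count from 1 to 3, so 5 is a cut vertex.
Likewise 9 is a cut vertex.
By contrast removing 1 leaves 1 component; it is not a cut vertex. No other vertex is a cut vertex either.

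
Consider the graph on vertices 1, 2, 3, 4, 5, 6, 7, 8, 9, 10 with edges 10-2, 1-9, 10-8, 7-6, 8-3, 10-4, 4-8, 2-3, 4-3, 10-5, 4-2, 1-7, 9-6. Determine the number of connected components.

Starting from 1 we can reach 1, 6, 7, 9. That is one component of size 4.
Starting from 2 we can reach 2, 3, 4, 5, 8, 10. That is one component of size 6.
Total: 2 components.

2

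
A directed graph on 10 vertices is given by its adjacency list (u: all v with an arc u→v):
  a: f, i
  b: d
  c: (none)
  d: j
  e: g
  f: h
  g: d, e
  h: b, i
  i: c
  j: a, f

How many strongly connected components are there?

4

{a, b, d, f, h, j} are all mutually reachable — one SCC of size 6.
{e, g} are all mutually reachable — one SCC of size 2.
{c} is an SCC by itself.
{i} is an SCC by itself.
That gives 4 strongly connected components.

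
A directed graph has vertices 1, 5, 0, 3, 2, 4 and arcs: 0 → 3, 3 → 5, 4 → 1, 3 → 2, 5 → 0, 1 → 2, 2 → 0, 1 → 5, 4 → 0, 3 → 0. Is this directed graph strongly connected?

No

There is no directed path from 2 to 4, so the graph is not strongly connected.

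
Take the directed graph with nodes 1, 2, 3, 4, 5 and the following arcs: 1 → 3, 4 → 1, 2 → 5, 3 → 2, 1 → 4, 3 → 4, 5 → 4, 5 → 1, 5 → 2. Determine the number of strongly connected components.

1

{1, 2, 3, 4, 5} are all mutually reachable — one SCC of size 5.
That gives 1 strongly connected component.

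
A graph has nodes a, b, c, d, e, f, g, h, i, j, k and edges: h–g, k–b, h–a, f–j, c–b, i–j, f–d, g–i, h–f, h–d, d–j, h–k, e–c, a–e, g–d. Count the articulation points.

1

Removing h increases the component count from 1 to 2, so h is a cut vertex.
By contrast removing e leaves 1 component; it is not a cut vertex. No other vertex is a cut vertex either.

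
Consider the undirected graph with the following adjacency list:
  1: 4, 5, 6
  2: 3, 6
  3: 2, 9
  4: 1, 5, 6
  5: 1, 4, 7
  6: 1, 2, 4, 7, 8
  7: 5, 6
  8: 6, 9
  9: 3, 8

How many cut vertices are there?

1

Removing 6 increases the component count from 1 to 2, so 6 is a cut vertex.
By contrast removing 8 leaves 1 component; it is not a cut vertex. No other vertex is a cut vertex either.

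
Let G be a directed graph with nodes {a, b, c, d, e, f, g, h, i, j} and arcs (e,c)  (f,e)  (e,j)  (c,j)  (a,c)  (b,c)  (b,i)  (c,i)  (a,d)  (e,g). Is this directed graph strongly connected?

There is no directed path from d to c, so the graph is not strongly connected.

No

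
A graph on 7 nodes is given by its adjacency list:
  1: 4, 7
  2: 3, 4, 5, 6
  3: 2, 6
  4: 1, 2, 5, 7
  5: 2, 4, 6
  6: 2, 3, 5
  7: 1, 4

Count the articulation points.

Removing 4 increases the component count from 1 to 2, so 4 is a cut vertex.
By contrast removing 6 leaves 1 component; it is not a cut vertex. No other vertex is a cut vertex either.

1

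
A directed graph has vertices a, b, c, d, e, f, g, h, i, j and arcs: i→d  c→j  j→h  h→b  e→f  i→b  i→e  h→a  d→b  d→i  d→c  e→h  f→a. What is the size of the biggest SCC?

2

{d, i} are all mutually reachable — one SCC of size 2.
{g} is an SCC by itself.
{h} is an SCC by itself.
{f} is an SCC by itself.
{e} is an SCC by itself.
(and 4 more singleton SCCs)
The largest has 2 vertices.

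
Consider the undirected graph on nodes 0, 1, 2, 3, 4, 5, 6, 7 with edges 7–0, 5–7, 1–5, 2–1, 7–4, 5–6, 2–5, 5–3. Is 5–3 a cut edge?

Yes

Removing 5–3 leaves no path between 5 and 3: the component count goes from 1 to 2. So it is a bridge.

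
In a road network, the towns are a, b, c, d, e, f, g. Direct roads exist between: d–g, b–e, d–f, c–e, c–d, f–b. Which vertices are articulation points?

d

Removing d increases the component count from 2 to 3, so d is a cut vertex.
By contrast removing c leaves 2 components; it is not a cut vertex. No other vertex is a cut vertex either.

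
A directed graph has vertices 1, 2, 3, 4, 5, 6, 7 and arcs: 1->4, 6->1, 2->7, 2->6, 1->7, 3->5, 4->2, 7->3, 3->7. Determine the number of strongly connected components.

{1, 2, 4, 6} are all mutually reachable — one SCC of size 4.
{3, 7} are all mutually reachable — one SCC of size 2.
{5} is an SCC by itself.
That gives 3 strongly connected components.

3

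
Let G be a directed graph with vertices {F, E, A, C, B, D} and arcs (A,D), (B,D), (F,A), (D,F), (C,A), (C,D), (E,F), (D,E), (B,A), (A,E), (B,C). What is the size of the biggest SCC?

{A, D, E, F} are all mutually reachable — one SCC of size 4.
{C} is an SCC by itself.
{B} is an SCC by itself.
The largest has 4 vertices.

4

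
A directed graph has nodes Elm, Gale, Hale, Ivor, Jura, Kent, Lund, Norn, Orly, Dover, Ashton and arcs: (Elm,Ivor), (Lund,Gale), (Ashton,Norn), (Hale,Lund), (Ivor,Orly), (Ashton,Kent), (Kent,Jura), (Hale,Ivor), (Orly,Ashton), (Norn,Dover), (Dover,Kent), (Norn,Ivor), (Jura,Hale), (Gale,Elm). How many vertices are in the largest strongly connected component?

11

{Elm, Gale, Hale, Ivor, Jura, Kent, Lund, Norn, Orly, Dover, Ashton} are all mutually reachable — one SCC of size 11.
The largest has 11 vertices.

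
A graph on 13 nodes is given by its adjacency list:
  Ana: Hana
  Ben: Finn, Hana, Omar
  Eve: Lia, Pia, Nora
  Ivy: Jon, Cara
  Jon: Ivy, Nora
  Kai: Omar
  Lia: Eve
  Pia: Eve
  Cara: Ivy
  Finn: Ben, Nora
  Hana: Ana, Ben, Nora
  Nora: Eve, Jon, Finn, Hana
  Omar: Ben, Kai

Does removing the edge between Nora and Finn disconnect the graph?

After removing Nora-Finn, the path Nora-Hana-Ben-Finn still connects them, so the edge is not a bridge.

No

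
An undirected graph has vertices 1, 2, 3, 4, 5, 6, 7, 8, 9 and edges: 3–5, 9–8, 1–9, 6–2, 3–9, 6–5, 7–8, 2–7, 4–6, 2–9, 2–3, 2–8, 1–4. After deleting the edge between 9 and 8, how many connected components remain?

9 and 8 are still connected via 9-2-8, so the component count stays at 1.

1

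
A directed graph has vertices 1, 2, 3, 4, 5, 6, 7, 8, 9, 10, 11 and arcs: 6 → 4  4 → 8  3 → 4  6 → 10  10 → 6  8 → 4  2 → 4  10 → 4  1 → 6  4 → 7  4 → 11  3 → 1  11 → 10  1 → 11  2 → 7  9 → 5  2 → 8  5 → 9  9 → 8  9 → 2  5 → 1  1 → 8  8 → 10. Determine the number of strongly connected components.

6

{4, 6, 8, 10, 11} are all mutually reachable — one SCC of size 5.
{5, 9} are all mutually reachable — one SCC of size 2.
{1} is an SCC by itself.
{7} is an SCC by itself.
{2} is an SCC by itself.
(and 1 more singleton SCC)
That gives 6 strongly connected components.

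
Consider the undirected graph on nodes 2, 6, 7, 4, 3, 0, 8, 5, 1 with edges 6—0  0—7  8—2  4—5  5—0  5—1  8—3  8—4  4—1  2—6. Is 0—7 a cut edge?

Removing 0—7 leaves no path between 0 and 7: the component count goes from 1 to 2. So it is a bridge.

Yes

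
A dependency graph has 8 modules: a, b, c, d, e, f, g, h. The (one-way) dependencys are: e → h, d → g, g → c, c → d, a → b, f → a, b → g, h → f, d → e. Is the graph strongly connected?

Yes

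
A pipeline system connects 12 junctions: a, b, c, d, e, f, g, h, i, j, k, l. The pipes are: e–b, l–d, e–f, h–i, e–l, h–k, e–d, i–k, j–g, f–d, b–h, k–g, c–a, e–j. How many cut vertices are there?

1

Removing e increases the component count from 2 to 3, so e is a cut vertex.
By contrast removing h leaves 2 components; it is not a cut vertex. No other vertex is a cut vertex either.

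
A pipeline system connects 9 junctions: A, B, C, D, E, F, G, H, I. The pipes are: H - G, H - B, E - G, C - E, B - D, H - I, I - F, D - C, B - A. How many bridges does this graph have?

The edges on the cycle H-B-D-C-E-G-H are not bridges since each lies on that cycle.
But removing I - F disconnects I from F; removing A - B disconnects A from B; removing H - I disconnects H from I — these are bridges.
That makes 3 bridges.

3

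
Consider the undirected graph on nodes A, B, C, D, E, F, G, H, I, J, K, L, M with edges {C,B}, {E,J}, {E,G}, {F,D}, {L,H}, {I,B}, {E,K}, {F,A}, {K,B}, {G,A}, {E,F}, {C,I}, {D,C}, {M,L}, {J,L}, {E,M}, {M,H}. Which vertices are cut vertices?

Removing E increases the component count from 1 to 2, so E is a cut vertex.
By contrast removing F leaves 1 component; it is not a cut vertex. No other vertex is a cut vertex either.

E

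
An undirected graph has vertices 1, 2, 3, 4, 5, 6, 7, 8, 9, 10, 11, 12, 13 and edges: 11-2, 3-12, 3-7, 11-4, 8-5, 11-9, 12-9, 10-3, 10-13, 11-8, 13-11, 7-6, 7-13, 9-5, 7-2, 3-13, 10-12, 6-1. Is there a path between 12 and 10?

Yes

From 12 we can reach 1, 2, 3, 4, 5, 6, 7, 8, 9, 10, 11, 12, 13, which includes 10.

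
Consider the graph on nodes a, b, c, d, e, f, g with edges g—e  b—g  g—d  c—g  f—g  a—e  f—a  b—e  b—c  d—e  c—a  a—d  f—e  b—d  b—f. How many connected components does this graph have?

Starting from a we can reach a, b, c, d, e, f, g. That is one component of size 7.
Total: 1 component.

1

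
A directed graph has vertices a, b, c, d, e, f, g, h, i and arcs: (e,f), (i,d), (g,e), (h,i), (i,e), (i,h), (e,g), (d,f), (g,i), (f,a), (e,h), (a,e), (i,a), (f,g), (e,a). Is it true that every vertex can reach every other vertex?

There is no directed path from a to c, so the graph is not strongly connected.

No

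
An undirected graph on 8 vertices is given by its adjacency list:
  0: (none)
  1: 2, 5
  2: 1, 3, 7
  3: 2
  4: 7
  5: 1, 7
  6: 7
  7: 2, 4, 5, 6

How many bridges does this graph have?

3

The edges on the cycle 5-7-2-1-5 are not bridges since each lies on that cycle.
But removing 7-6 disconnects 7 from 6; removing 7-4 disconnects 7 from 4; removing 2-3 disconnects 2 from 3 — these are bridges.
That makes 3 bridges.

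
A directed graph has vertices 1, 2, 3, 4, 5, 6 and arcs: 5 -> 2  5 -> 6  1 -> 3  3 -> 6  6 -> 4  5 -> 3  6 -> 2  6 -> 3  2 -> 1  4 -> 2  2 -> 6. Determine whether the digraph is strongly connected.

No

There is no directed path from 2 to 5, so the graph is not strongly connected.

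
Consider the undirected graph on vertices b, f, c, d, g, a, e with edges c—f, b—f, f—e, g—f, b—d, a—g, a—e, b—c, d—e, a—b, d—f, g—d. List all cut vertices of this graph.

none

Removing g, for instance, still leaves 1 component. No single vertex removal increases the component count — the graph has no articulation points.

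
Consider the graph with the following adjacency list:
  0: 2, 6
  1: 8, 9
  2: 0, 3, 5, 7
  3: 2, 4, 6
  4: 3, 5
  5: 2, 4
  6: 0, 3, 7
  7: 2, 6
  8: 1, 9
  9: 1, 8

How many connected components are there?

Starting from 1 we can reach 1, 8, 9. That is one component of size 3.
Starting from 0 we can reach 0, 2, 3, 4, 5, 6, 7. That is one component of size 7.
Total: 2 components.

2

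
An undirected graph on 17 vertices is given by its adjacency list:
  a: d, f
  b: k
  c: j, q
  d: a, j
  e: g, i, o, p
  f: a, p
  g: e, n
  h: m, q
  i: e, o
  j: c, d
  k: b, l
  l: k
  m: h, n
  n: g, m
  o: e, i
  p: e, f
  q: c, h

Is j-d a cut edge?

After removing j-d, the path j-c-q-h-m-n-g-e-p-f-a-d still connects them, so the edge is not a bridge.

No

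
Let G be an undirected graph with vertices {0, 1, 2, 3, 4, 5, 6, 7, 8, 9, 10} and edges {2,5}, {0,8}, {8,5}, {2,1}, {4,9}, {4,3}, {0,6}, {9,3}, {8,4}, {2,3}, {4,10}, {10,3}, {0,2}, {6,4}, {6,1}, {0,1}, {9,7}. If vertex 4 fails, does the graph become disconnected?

No

Deleting 4 leaves 1 component (was 1) (its neighbors 3, 6, 8, 9, 10 remain connected to each other), so 4 is not a cut vertex.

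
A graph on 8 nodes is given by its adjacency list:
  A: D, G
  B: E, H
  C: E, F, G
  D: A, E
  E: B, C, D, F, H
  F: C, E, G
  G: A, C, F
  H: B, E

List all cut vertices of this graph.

Removing E increases the component count from 1 to 2, so E is a cut vertex.
By contrast removing A leaves 1 component; it is not a cut vertex. No other vertex is a cut vertex either.

E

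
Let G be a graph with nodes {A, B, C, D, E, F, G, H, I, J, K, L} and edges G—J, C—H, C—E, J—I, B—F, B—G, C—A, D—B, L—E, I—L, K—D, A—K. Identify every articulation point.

Removing B increases the component count from 1 to 2, so B is a cut vertex.
Removing C increases the component count from 1 to 2, so C is a cut vertex.
By contrast removing E leaves 1 component; it is not a cut vertex. No other vertex is a cut vertex either.

B, C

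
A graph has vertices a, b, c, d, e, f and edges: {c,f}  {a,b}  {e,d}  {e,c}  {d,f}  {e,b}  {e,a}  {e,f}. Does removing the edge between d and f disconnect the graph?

No

After removing d–f, the path d-e-f still connects them, so the edge is not a bridge.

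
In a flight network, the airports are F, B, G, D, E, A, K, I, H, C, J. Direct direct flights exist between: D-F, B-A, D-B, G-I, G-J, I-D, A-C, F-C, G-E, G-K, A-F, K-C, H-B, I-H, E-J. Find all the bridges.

none

The edges on the cycle G-E-J-G are not bridges since each lies on that cycle.
Every edge lies on some cycle, so there are no bridges.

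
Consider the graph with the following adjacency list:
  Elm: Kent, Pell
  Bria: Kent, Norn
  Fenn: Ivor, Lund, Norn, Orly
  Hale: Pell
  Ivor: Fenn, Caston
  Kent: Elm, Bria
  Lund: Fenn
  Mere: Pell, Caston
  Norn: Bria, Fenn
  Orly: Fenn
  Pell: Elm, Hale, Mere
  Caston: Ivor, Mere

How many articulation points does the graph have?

2

Removing Fenn increases the component count from 1 to 3, so Fenn is a cut vertex.
Removing Pell increases the component count from 1 to 2, so Pell is a cut vertex.
By contrast removing Bria leaves 1 component; it is not a cut vertex. No other vertex is a cut vertex either.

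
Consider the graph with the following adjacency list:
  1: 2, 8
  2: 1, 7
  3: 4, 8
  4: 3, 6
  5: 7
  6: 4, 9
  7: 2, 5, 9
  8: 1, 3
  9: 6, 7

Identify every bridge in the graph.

5-7

The edges on the cycle 8-1-2-7-9-6-4-3-8 are not bridges since each lies on that cycle.
But removing 5-7 disconnects 5 from 7 — this is a bridge.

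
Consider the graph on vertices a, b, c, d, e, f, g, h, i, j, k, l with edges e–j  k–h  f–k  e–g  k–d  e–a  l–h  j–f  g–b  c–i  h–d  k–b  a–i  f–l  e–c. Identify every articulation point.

e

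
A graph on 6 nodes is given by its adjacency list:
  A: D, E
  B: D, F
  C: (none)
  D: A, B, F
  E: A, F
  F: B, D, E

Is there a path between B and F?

From B we can reach A, B, D, E, F, which includes F.

Yes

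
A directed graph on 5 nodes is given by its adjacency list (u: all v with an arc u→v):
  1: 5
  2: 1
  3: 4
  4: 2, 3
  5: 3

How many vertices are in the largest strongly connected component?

{1, 2, 3, 4, 5} are all mutually reachable — one SCC of size 5.
The largest has 5 vertices.

5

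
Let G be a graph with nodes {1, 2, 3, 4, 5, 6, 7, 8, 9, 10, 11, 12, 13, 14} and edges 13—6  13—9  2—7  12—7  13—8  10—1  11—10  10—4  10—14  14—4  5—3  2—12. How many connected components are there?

Starting from 3 we can reach 3, 5. That is one component of size 2.
Starting from 2 we can reach 2, 7, 12. That is one component of size 3.
Starting from 6 we can reach 6, 8, 9, 13. That is one component of size 4.
Starting from 1 we can reach 1, 4, 10, 11, 14. That is one component of size 5.
Total: 4 components.

4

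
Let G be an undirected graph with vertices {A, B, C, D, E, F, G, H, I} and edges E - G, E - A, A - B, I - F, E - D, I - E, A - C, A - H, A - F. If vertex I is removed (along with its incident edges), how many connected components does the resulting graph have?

1

With I gone, the remaining components are: {A, B, C, D, E, F, G, H}.
That is 1 component.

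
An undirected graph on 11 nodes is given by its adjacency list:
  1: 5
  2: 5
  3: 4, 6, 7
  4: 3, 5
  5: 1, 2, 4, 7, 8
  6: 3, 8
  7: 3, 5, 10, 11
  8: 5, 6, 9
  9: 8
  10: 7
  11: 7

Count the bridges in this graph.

The edges on the cycle 7-5-4-3-7 are not bridges since each lies on that cycle.
But removing 10-7 disconnects 10 from 7; removing 11-7 disconnects 11 from 7; removing 2-5 disconnects 2 from 5; removing 9-8 disconnects 9 from 8 — these are bridges.
In total 5 edges are bridges.

5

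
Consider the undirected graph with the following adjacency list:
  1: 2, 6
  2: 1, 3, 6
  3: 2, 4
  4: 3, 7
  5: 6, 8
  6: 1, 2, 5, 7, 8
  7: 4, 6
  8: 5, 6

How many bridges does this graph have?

0

The edges on the cycle 6-5-8-6 are not bridges since each lies on that cycle.
Every edge lies on some cycle, so there are no bridges.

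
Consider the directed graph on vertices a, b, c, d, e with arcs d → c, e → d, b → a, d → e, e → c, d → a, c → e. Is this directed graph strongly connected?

No

There is no directed path from a to b, so the graph is not strongly connected.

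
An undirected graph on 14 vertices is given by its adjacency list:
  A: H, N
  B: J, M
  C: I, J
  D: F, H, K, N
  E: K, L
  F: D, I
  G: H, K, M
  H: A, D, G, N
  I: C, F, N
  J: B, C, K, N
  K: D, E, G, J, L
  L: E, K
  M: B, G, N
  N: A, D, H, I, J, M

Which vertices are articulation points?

Removing K increases the component count from 1 to 2, so K is a cut vertex.
By contrast removing L leaves 1 component; it is not a cut vertex. No other vertex is a cut vertex either.

K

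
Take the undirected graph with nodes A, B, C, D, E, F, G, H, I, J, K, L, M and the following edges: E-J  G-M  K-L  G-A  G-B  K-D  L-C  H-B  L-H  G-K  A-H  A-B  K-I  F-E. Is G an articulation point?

Deleting G raises the number of components from 2 to 3, so G is a cut vertex.

Yes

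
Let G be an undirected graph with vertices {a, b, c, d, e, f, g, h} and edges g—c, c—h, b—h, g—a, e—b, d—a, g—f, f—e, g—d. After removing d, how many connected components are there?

With d gone, the remaining components are: {a, b, c, e, f, g, h}.
That is 1 component.

1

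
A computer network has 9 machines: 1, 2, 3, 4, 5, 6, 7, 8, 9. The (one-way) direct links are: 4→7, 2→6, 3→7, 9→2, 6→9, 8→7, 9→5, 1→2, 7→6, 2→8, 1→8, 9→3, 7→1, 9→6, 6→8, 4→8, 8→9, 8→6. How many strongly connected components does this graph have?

3

{1, 2, 3, 6, 7, 8, 9} are all mutually reachable — one SCC of size 7.
{4} is an SCC by itself.
{5} is an SCC by itself.
That gives 3 strongly connected components.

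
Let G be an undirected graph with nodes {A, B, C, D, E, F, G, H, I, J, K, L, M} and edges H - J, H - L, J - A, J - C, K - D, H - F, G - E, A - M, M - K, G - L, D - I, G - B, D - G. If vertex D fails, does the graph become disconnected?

Deleting D raises the number of components from 1 to 2, so D is a cut vertex.

Yes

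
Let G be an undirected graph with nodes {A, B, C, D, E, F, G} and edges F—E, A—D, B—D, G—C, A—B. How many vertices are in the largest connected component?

3

Starting from E we can reach E, F. That is one component of size 2.
Starting from C we can reach C, G. That is one component of size 2.
Starting from A we can reach A, B, D. That is one component of size 3.
The largest has 3 vertices.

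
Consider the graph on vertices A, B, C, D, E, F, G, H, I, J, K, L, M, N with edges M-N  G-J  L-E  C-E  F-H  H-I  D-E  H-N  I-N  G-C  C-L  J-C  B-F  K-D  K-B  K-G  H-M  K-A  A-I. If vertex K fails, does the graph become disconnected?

Yes

Deleting K raises the number of components from 1 to 2, so K is a cut vertex.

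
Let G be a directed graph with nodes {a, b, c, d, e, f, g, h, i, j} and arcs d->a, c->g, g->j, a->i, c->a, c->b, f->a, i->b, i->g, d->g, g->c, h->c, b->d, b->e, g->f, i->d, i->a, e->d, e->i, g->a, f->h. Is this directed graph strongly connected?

No

There is no directed path from j to c, so the graph is not strongly connected.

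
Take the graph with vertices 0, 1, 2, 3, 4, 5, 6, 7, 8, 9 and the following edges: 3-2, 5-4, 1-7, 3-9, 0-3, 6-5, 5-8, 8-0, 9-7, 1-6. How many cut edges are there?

2

The edges on the cycle 1-6-5-8-0-3-9-7-1 are not bridges since each lies on that cycle.
But removing 4-5 disconnects 4 from 5; removing 2-3 disconnects 2 from 3 — these are bridges.
That makes 2 bridges.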